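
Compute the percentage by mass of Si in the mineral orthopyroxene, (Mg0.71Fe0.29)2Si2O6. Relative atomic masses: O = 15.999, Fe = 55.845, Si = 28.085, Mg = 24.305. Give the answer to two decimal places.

Molar mass of (Mg0.71Fe0.29)2Si2O6: 1.42*24.305 + 0.58*55.845 + 2*28.085 + 6*15.999 = 219.067 g/mol.
Mass of Si per formula unit: 2 × 28.085 = 56.170 g.
Weight fraction Si = 56.170 / 219.067 = 0.2564.

25.64 weight percent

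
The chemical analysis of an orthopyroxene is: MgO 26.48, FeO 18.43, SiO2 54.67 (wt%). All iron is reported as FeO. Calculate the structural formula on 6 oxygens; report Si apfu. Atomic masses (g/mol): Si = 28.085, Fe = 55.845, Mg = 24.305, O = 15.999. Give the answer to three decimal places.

MgO: 26.48/40.304 = 0.65701 mol → 0.65701 mol Mg, 0.65701 mol O.
FeO: 18.43/71.844 = 0.25653 mol → 0.25653 mol Fe, 0.25653 mol O.
SiO2: 54.67/60.083 = 0.90991 mol → 0.90991 mol Si, 1.81982 mol O.
Total oxygen = 2.73336 mol. Normalization factor = 6/2.73336 = 2.19510.
Si per 6 O = 0.90991 × 2.19510 = 1.997.

1.997 Si apfu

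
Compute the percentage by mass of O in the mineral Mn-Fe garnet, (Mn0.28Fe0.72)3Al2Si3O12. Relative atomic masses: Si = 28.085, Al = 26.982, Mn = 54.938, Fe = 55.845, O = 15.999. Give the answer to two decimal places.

38.63 weight percent

M((Mn0.28Fe0.72)3Al2Si3O12) = 496.980 g/mol.
O contributes 12 × 15.999 = 191.988 g per mole.
191.988/496.980 = 0.3863 → 38.63%.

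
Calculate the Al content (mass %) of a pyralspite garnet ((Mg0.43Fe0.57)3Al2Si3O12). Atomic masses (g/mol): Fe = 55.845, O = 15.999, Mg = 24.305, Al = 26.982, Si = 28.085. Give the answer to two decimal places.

11.81 mass %

Molar mass of (Mg0.43Fe0.57)3Al2Si3O12: 1.29×24.305 + 1.71×55.845 + 2×26.982 + 3×28.085 + 12×15.999 = 457.055 g/mol.
Mass of Al per formula unit: 2 × 26.982 = 53.964 g.
Weight fraction Al = 53.964 / 457.055 = 0.1181.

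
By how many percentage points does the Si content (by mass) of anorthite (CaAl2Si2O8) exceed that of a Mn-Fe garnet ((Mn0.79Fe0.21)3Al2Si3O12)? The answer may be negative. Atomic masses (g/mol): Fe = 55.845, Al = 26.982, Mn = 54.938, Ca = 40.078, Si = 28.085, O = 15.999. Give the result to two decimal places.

3.19 percentage points

M(CaAl2Si2O8) = 278.204 g/mol, so wt% Si = 56.170/278.204 × 100 = 20.19%.
M((Mn0.79Fe0.21)3Al2Si3O12) = 495.592 g/mol, so wt% Si = 84.255/495.592 × 100 = 17.00%.
20.19 − 17.00 = 3.19 pp.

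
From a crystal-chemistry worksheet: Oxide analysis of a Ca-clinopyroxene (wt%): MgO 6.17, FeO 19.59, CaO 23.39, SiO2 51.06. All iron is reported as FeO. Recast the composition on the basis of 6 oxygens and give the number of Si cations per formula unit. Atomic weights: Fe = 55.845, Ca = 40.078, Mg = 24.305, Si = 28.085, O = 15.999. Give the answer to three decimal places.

2.005 Si apfu

6.17 wt% MgO ÷ 40.304 g/mol = 0.15309 mol, giving 0.15309 Mg and 0.15309 O.
19.59 wt% FeO ÷ 71.844 g/mol = 0.27267 mol, giving 0.27267 Fe and 0.27267 O.
23.39 wt% CaO ÷ 56.077 g/mol = 0.41711 mol, giving 0.41711 Ca and 0.41711 O.
51.06 wt% SiO2 ÷ 60.083 g/mol = 0.84982 mol, giving 0.84982 Si and 1.69964 O.
Oxygen sums to 2.54251; scaling by 6/2.54251 = 2.35987 puts the formula on 6 O.
Si: 0.84982 × 2.35987 = 2.005 atoms per formula unit.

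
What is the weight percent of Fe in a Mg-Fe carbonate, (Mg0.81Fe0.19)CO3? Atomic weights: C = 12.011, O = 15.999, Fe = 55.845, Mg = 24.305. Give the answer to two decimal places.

11.75 mass %

Molar mass of (Mg0.81Fe0.19)CO3: 0.81*24.305 + 0.19*55.845 + 1*12.011 + 3*15.999 = 90.306 g/mol.
Mass of Fe per formula unit: 0.19 × 55.845 = 10.611 g.
Weight fraction Fe = 10.611 / 90.306 = 0.1175.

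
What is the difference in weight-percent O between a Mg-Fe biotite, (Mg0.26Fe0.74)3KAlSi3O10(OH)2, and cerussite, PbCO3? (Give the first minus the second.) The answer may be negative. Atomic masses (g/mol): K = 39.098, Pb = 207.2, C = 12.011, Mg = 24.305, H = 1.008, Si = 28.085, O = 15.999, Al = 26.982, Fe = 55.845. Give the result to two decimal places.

21.44 percentage points

O in (Mg0.26Fe0.74)3KAlSi3O10(OH)2: molar mass 487.273 g/mol; 12×15.999 = 191.988 g → 39.40 wt%.
O in PbCO3: molar mass 267.208 g/mol; 3×15.999 = 47.997 g → 17.96 wt%.
Difference = 39.40 − 17.96 = 21.44 percentage points.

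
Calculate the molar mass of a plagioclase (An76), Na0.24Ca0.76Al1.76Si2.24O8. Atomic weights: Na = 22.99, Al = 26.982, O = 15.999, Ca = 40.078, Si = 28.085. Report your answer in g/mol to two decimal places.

The formula mass is the sum 0.24×22.99 + 0.76×40.078 + 1.76×26.982 + 2.24×28.085 + 8×15.999.

274.37 g/mol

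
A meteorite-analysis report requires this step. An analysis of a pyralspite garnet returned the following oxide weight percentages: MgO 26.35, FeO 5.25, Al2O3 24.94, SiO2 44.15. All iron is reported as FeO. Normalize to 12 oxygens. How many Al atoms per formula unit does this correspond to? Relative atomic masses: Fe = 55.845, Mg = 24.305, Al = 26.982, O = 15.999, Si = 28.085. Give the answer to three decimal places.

2.003 Al apfu

26.35 wt% MgO ÷ 40.304 g/mol = 0.65378 mol, giving 0.65378 Mg and 0.65378 O.
5.25 wt% FeO ÷ 71.844 g/mol = 0.07307 mol, giving 0.07307 Fe and 0.07307 O.
24.94 wt% Al2O3 ÷ 101.961 g/mol = 0.24460 mol, giving 0.48920 Al and 0.73380 O.
44.15 wt% SiO2 ÷ 60.083 g/mol = 0.73482 mol, giving 0.73482 Si and 1.46964 O.
Oxygen sums to 2.93029; scaling by 12/2.93029 = 4.09516 puts the formula on 12 O.
Al: 0.48920 × 4.09516 = 2.003 atoms per formula unit.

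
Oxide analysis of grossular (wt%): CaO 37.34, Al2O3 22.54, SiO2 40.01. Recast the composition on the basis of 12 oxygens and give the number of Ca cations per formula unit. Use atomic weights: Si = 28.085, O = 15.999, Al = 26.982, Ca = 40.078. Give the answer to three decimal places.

CaO: 37.34/56.077 = 0.66587 mol → 0.66587 mol Ca, 0.66587 mol O.
Al2O3: 22.54/101.961 = 0.22106 mol → 0.44212 mol Al, 0.66318 mol O.
SiO2: 40.01/60.083 = 0.66591 mol → 0.66591 mol Si, 1.33182 mol O.
Total oxygen = 2.66087 mol. Normalization factor = 12/2.66087 = 4.50980.
Ca per 12 O = 0.66587 × 4.50980 = 3.003.

3.003 Ca apfu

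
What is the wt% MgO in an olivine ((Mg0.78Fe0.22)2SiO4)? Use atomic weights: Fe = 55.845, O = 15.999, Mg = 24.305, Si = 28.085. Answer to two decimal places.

40.68 wt%

Formula mass = 154.569 g/mol.
1.56 Mg → 1.5600 mol MgO per formula unit; M(MgO) = 40.304, so MgO mass = 62.874 g.
62.874/154.569 × 100 = 40.68 wt%.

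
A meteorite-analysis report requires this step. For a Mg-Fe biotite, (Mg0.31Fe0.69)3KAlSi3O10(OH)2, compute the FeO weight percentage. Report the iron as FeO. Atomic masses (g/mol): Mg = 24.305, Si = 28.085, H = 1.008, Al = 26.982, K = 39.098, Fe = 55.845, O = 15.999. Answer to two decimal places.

M((Mg0.31Fe0.69)3KAlSi3O10(OH)2) = 482.542 g/mol; M(FeO) = 71.844 g/mol.
Moles FeO per formula unit = 2.07 Fe ÷ 1 = 2.0700.
FeO fraction = (2.0700 × 71.844) / 482.542 = 148.717/482.542 = 0.3082.

30.82 wt%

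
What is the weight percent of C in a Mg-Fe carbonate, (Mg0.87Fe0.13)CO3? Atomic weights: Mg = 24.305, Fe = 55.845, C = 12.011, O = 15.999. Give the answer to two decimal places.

Molar mass of (Mg0.87Fe0.13)CO3: 0.87*24.305 + 0.13*55.845 + 1*12.011 + 3*15.999 = 88.413 g/mol.
Mass of C per formula unit: 1 × 12.011 = 12.011 g.
Weight fraction C = 12.011 / 88.413 = 0.1359.

13.59 mass %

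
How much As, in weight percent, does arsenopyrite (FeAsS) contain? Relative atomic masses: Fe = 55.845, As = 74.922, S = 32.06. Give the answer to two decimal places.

46.01 weight percent

M(FeAsS) = 162.827 g/mol.
As contributes 1 × 74.922 = 74.922 g per mole.
74.922/162.827 = 0.4601 → 46.01%.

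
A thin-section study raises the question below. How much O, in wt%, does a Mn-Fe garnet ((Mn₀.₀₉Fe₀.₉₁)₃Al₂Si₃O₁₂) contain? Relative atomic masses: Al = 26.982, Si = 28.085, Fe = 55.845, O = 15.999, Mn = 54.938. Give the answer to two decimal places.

Formula mass = 0.27×54.938 + 2.73×55.845 + 2×26.982 + 3×28.085 + 12×15.999 = 497.497 g/mol, of which 191.988 g is O.
So O makes up 191.988/497.497 = 0.3859 of the mass, i.e. 38.59%.

38.59 wt%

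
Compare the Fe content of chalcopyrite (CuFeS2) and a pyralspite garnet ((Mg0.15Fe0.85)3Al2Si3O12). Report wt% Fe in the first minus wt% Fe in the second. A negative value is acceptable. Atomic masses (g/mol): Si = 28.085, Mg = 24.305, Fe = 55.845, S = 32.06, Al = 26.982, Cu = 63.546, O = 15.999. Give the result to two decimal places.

Fe in CuFeS2: molar mass 183.511 g/mol; 1×55.845 = 55.845 g → 30.43 wt%.
Fe in (Mg0.15Fe0.85)3Al2Si3O12: molar mass 483.549 g/mol; 2.55×55.845 = 142.405 g → 29.45 wt%.
Difference = 30.43 − 29.45 = 0.98 percentage points.

0.98 percentage points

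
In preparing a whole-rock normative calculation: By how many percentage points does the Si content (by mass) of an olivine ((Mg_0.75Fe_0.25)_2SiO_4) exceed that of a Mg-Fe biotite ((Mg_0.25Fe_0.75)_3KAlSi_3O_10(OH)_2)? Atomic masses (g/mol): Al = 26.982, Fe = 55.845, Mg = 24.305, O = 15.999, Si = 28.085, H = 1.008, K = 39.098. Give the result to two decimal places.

M((Mg_0.75Fe_0.25)_2SiO_4) = 156.461 g/mol, so wt% Si = 28.085/156.461 × 100 = 17.95%.
M((Mg_0.25Fe_0.75)_3KAlSi_3O_10(OH)_2) = 488.219 g/mol, so wt% Si = 84.255/488.219 × 100 = 17.26%.
17.95 − 17.26 = 0.69 pp.

0.69 percentage points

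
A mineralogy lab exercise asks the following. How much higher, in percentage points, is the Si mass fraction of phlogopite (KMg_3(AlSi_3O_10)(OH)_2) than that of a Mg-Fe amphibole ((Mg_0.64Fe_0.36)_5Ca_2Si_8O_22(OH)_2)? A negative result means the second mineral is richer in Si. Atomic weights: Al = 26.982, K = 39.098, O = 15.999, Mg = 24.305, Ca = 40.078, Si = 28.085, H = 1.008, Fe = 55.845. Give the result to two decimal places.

-5.66 percentage points

M(KMg_3(AlSi_3O_10)(OH)_2) = 417.254 g/mol, so wt% Si = 84.255/417.254 × 100 = 20.19%.
M((Mg_0.64Fe_0.36)_5Ca_2Si_8O_22(OH)_2) = 869.125 g/mol, so wt% Si = 224.680/869.125 × 100 = 25.85%.
20.19 − 25.85 = -5.66 pp.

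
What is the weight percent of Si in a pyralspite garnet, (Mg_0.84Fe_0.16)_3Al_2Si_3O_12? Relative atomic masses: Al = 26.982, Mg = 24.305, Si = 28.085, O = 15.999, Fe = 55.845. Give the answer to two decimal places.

20.14 weight percent

M((Mg_0.84Fe_0.16)_3Al_2Si_3O_12) = 418.261 g/mol.
Si contributes 3 × 28.085 = 84.255 g per mole.
84.255/418.261 = 0.2014 → 20.14%.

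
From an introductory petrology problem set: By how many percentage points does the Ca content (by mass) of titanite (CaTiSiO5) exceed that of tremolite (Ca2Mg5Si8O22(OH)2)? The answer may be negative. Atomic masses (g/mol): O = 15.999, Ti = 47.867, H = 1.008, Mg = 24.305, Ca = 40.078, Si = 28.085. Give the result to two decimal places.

10.58 percentage points

First mineral: 40.078 g Ca in 196.025 g formula = 20.45 wt% Ca.
Second mineral: 80.156 g Ca in 812.353 g formula = 9.87 wt% Ca.
20.45% − 9.87% gives a difference of 10.58 percentage points.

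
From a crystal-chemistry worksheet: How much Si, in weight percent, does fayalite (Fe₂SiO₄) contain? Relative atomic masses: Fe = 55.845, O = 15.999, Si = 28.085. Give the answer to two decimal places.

13.78 weight percent

M(Fe₂SiO₄) = 203.771 g/mol.
Si contributes 1 × 28.085 = 28.085 g per mole.
28.085/203.771 = 0.1378 → 13.78%.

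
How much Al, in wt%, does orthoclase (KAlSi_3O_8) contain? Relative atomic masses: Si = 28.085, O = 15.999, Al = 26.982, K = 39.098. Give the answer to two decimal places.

M(KAlSi_3O_8) = 278.327 g/mol.
Al contributes 1 × 26.982 = 26.982 g per mole.
26.982/278.327 = 0.0969 → 9.69%.

9.69 wt%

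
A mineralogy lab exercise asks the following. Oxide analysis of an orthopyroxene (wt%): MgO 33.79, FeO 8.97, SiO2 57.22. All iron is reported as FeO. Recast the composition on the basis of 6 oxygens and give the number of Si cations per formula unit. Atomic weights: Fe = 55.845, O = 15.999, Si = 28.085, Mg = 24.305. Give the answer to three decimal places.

1.992 Si apfu

33.79 wt% MgO ÷ 40.304 g/mol = 0.83838 mol, giving 0.83838 Mg and 0.83838 O.
8.97 wt% FeO ÷ 71.844 g/mol = 0.12485 mol, giving 0.12485 Fe and 0.12485 O.
57.22 wt% SiO2 ÷ 60.083 g/mol = 0.95235 mol, giving 0.95235 Si and 1.90470 O.
Oxygen sums to 2.86793; scaling by 6/2.86793 = 2.09210 puts the formula on 6 O.
Si: 0.95235 × 2.09210 = 1.992 atoms per formula unit.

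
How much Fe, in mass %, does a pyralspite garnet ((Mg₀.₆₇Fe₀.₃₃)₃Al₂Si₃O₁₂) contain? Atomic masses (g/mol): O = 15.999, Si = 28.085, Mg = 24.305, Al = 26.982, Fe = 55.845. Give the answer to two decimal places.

Formula mass = 2.01×24.305 + 0.99×55.845 + 2×26.982 + 3×28.085 + 12×15.999 = 434.347 g/mol, of which 55.287 g is Fe.
So Fe makes up 55.287/434.347 = 0.1273 of the mass, i.e. 12.73%.

12.73 mass %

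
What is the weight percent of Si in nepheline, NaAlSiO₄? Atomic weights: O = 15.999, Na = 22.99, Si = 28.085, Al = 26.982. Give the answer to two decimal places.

19.77 wt%

M(NaAlSiO₄) = 142.053 g/mol.
Si contributes 1 × 28.085 = 28.085 g per mole.
28.085/142.053 = 0.1977 → 19.77%.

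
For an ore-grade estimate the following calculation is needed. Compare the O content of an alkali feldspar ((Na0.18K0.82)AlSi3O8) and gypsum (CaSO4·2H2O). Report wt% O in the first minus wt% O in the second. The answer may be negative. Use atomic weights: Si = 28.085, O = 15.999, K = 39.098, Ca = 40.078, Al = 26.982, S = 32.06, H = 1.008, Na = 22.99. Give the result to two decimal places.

O in (Na0.18K0.82)AlSi3O8: molar mass 275.428 g/mol; 8×15.999 = 127.992 g → 46.47 wt%.
O in CaSO4·2H2O: molar mass 172.164 g/mol; 6×15.999 = 95.994 g → 55.76 wt%.
Difference = 46.47 − 55.76 = -9.29 percentage points.

-9.29 percentage points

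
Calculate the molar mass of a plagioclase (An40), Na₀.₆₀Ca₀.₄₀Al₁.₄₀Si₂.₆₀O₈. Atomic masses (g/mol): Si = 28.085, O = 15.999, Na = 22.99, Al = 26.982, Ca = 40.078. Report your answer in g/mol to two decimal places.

M = 0.60*22.99 + 0.40*40.078 + 1.40*26.982 + 2.60*28.085 + 8*15.999

268.61 g/mol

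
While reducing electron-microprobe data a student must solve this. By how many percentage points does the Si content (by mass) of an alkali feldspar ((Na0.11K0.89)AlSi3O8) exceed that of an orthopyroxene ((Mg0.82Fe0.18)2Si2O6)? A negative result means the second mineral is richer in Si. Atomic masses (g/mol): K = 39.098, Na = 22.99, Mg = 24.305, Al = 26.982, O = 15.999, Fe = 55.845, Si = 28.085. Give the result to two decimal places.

M((Na0.11K0.89)AlSi3O8) = 276.555 g/mol, so wt% Si = 84.255/276.555 × 100 = 30.47%.
M((Mg0.82Fe0.18)2Si2O6) = 212.128 g/mol, so wt% Si = 56.170/212.128 × 100 = 26.48%.
30.47 − 26.48 = 3.99 pp.

3.99 percentage points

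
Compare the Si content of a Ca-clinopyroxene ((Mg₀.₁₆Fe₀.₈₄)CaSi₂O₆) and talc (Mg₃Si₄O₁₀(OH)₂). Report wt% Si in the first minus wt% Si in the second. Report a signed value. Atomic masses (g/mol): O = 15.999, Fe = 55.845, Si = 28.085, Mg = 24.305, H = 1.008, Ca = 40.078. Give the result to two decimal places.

-6.51 percentage points

M((Mg₀.₁₆Fe₀.₈₄)CaSi₂O₆) = 243.041 g/mol, so wt% Si = 56.170/243.041 × 100 = 23.11%.
M(Mg₃Si₄O₁₀(OH)₂) = 379.259 g/mol, so wt% Si = 112.340/379.259 × 100 = 29.62%.
23.11 − 29.62 = -6.51 pp.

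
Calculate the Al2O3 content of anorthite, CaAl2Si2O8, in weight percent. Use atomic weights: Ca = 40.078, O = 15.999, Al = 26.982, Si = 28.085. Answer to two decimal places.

Molar mass of CaAl2Si2O8 = 1*40.078 + 2*26.982 + 2*28.085 + 8*15.999 = 278.204 g/mol.
Each formula unit contains 2 Al, equivalent to 2/2 = 1.0000 mol Al2O3.
M(Al2O3) = 2×26.982 + 3×15.999 = 101.961 g/mol.
Mass of Al2O3 per formula unit = 1.0000 × 101.961 = 101.961 g.
Al2O3 wt% = 101.961 / 278.204 × 100 = 36.65%.

36.65 wt%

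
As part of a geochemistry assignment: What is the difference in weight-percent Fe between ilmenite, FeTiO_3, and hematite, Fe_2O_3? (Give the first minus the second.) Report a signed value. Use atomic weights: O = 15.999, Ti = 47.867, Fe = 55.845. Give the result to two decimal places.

-33.13 percentage points

Fe in FeTiO_3: molar mass 151.709 g/mol; 1×55.845 = 55.845 g → 36.81 wt%.
Fe in Fe_2O_3: molar mass 159.687 g/mol; 2×55.845 = 111.690 g → 69.94 wt%.
Difference = 36.81 − 69.94 = -33.13 percentage points.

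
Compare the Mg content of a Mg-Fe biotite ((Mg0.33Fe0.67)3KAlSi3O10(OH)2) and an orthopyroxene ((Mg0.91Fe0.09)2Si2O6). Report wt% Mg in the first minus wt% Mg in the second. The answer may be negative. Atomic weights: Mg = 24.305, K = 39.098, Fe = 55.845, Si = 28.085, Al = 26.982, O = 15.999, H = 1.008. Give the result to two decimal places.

-16.42 percentage points

First mineral: 24.062 g Mg in 480.649 g formula = 5.01 wt% Mg.
Second mineral: 44.235 g Mg in 206.451 g formula = 21.43 wt% Mg.
5.01% − 21.43% gives a difference of -16.42 percentage points.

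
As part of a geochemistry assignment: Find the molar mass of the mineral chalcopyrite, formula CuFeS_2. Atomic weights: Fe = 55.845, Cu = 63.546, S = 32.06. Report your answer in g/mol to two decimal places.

183.51 g/mol

Cu: 1 × 63.546 = 63.5460
Fe: 1 × 55.845 = 55.8450
S: 2 × 32.06 = 64.1200
Summing the contributions gives the formula mass.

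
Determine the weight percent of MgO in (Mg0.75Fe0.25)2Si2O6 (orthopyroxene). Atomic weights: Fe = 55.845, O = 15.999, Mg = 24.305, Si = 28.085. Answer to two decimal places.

27.92 wt%

Molar mass of (Mg0.75Fe0.25)2Si2O6 = 1.50*24.305 + 0.50*55.845 + 2*28.085 + 6*15.999 = 216.544 g/mol.
Each formula unit contains 1.50 Mg, equivalent to 1.50/1 = 1.5000 mol MgO.
M(MgO) = 1×24.305 + 1×15.999 = 40.304 g/mol.
Mass of MgO per formula unit = 1.5000 × 40.304 = 60.456 g.
MgO wt% = 60.456 / 216.544 × 100 = 27.92%.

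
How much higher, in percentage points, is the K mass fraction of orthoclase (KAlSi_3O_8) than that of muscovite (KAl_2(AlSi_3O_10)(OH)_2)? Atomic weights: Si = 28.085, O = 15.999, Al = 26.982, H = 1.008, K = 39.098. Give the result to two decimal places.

4.23 percentage points

M(KAlSi_3O_8) = 278.327 g/mol, so wt% K = 39.098/278.327 × 100 = 14.05%.
M(KAl_2(AlSi_3O_10)(OH)_2) = 398.303 g/mol, so wt% K = 39.098/398.303 × 100 = 9.82%.
14.05 − 9.82 = 4.23 pp.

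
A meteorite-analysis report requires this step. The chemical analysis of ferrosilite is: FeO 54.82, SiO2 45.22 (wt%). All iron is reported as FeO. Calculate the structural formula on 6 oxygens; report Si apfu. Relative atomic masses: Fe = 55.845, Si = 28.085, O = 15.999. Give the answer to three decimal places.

1.991 Si apfu

54.82 wt% FeO ÷ 71.844 g/mol = 0.76304 mol, giving 0.76304 Fe and 0.76304 O.
45.22 wt% SiO2 ÷ 60.083 g/mol = 0.75263 mol, giving 0.75263 Si and 1.50526 O.
Oxygen sums to 2.26830; scaling by 6/2.26830 = 2.64515 puts the formula on 6 O.
Si: 0.75263 × 2.64515 = 1.991 atoms per formula unit.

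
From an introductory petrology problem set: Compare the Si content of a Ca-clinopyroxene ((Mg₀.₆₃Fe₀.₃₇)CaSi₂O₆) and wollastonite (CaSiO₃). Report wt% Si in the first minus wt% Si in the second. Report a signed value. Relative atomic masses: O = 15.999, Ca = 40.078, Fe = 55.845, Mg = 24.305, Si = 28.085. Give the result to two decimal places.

M((Mg₀.₆₃Fe₀.₃₇)CaSi₂O₆) = 228.217 g/mol, so wt% Si = 56.170/228.217 × 100 = 24.61%.
M(CaSiO₃) = 116.160 g/mol, so wt% Si = 28.085/116.160 × 100 = 24.18%.
24.61 − 24.18 = 0.43 pp.

0.43 percentage points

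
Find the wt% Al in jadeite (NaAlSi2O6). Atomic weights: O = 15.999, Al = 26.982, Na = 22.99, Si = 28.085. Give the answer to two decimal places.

Molar mass of NaAlSi2O6: 1×22.99 + 1×26.982 + 2×28.085 + 6×15.999 = 202.136 g/mol.
Mass of Al per formula unit: 1 × 26.982 = 26.982 g.
Weight fraction Al = 26.982 / 202.136 = 0.1335.

13.35 mass %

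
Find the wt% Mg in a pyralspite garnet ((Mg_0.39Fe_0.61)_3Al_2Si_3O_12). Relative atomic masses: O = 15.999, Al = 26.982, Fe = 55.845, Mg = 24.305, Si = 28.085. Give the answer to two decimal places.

Molar mass of (Mg_0.39Fe_0.61)_3Al_2Si_3O_12: 1.17·24.305 + 1.83·55.845 + 2·26.982 + 3·28.085 + 12·15.999 = 460.840 g/mol.
Mass of Mg per formula unit: 1.17 × 24.305 = 28.437 g.
Weight fraction Mg = 28.437 / 460.840 = 0.0617.

6.17 mass %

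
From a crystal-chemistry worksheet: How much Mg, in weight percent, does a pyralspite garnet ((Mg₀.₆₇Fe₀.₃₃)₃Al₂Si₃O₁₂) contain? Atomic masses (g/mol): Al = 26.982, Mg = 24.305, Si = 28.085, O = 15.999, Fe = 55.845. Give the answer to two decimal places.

Formula mass = 2.01·24.305 + 0.99·55.845 + 2·26.982 + 3·28.085 + 12·15.999 = 434.347 g/mol, of which 48.853 g is Mg.
So Mg makes up 48.853/434.347 = 0.1125 of the mass, i.e. 11.25%.

11.25 weight percent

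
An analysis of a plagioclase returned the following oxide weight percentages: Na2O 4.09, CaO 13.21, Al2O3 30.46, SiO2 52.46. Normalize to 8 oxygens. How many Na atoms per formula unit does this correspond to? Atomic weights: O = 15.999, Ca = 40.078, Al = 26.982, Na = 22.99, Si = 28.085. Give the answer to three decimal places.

0.359 Na apfu

Na2O: 4.09/61.979 = 0.06599 mol → 0.13198 mol Na, 0.06599 mol O.
CaO: 13.21/56.077 = 0.23557 mol → 0.23557 mol Ca, 0.23557 mol O.
Al2O3: 30.46/101.961 = 0.29874 mol → 0.59748 mol Al, 0.89622 mol O.
SiO2: 52.46/60.083 = 0.87313 mol → 0.87313 mol Si, 1.74626 mol O.
Total oxygen = 2.94404 mol. Normalization factor = 8/2.94404 = 2.71735.
Na per 8 O = 0.13198 × 2.71735 = 0.359.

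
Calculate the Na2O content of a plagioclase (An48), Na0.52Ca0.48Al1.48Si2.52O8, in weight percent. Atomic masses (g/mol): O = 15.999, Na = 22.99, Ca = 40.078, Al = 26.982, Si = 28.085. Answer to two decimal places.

5.97 wt%

Molar mass of Na0.52Ca0.48Al1.48Si2.52O8 = 0.52·22.99 + 0.48·40.078 + 1.48·26.982 + 2.52·28.085 + 8·15.999 = 269.892 g/mol.
Each formula unit contains 0.52 Na, equivalent to 0.52/2 = 0.2600 mol Na2O.
M(Na2O) = 2×22.99 + 1×15.999 = 61.979 g/mol.
Mass of Na2O per formula unit = 0.2600 × 61.979 = 16.115 g.
Na2O wt% = 16.115 / 269.892 × 100 = 5.97%.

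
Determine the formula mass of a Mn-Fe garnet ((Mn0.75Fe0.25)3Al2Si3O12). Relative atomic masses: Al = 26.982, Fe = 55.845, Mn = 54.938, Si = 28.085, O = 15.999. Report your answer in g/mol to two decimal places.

495.70 g/mol

M = 2.25*54.938 + 0.75*55.845 + 2*26.982 + 3*28.085 + 12*15.999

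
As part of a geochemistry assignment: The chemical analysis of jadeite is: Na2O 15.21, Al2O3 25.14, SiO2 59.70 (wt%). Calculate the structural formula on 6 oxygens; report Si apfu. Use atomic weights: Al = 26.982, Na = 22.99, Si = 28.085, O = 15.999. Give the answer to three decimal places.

2.006 Si apfu

15.21 wt% Na2O ÷ 61.979 g/mol = 0.24541 mol, giving 0.49082 Na and 0.24541 O.
25.14 wt% Al2O3 ÷ 101.961 g/mol = 0.24656 mol, giving 0.49312 Al and 0.73968 O.
59.70 wt% SiO2 ÷ 60.083 g/mol = 0.99363 mol, giving 0.99363 Si and 1.98726 O.
Oxygen sums to 2.97235; scaling by 6/2.97235 = 2.01860 puts the formula on 6 O.
Si: 0.99363 × 2.01860 = 2.006 atoms per formula unit.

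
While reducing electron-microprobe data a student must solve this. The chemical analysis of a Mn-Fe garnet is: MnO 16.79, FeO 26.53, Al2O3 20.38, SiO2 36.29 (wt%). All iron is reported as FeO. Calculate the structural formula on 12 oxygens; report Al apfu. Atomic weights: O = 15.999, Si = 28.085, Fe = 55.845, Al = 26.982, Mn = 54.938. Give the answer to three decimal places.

16.79 wt% MnO ÷ 70.937 g/mol = 0.23669 mol, giving 0.23669 Mn and 0.23669 O.
26.53 wt% FeO ÷ 71.844 g/mol = 0.36927 mol, giving 0.36927 Fe and 0.36927 O.
20.38 wt% Al2O3 ÷ 101.961 g/mol = 0.19988 mol, giving 0.39976 Al and 0.59964 O.
36.29 wt% SiO2 ÷ 60.083 g/mol = 0.60400 mol, giving 0.60400 Si and 1.20800 O.
Oxygen sums to 2.41360; scaling by 12/2.41360 = 4.97183 puts the formula on 12 O.
Al: 0.39976 × 4.97183 = 1.988 atoms per formula unit.

1.988 Al apfu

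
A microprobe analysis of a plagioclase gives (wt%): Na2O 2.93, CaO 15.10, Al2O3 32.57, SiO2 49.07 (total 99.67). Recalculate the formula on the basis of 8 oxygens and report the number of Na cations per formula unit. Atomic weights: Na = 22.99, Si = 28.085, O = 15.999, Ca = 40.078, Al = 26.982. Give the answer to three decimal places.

0.260 Na apfu

Na2O (M=61.979): mol = 0.04727; Na = 0.09454, O = 0.04727.
CaO (M=56.077): mol = 0.26927; Ca = 0.26927, O = 0.26927.
Al2O3 (M=101.961): mol = 0.31944; Al = 0.63888, O = 0.95832.
SiO2 (M=60.083): mol = 0.81670; Si = 0.81670, O = 1.63340.
ΣO = 2.90826; factor = 8/ΣO = 2.75079.
Na apfu = 0.09454 × 2.75079 = 0.260.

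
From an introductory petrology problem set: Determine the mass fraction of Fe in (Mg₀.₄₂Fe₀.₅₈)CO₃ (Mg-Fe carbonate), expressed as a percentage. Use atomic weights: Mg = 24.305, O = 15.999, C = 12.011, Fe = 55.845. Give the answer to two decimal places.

Molar mass of (Mg₀.₄₂Fe₀.₅₈)CO₃: 0.42*24.305 + 0.58*55.845 + 1*12.011 + 3*15.999 = 102.606 g/mol.
Mass of Fe per formula unit: 0.58 × 55.845 = 32.390 g.
Weight fraction Fe = 32.390 / 102.606 = 0.3157.

31.57 mass %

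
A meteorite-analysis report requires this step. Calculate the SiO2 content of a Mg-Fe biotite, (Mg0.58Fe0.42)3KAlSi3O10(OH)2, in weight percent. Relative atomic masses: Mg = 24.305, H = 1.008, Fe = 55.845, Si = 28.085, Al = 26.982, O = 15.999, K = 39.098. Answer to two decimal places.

M((Mg0.58Fe0.42)3KAlSi3O10(OH)2) = 456.994 g/mol; M(SiO2) = 60.083 g/mol.
Moles SiO2 per formula unit = 3 Si ÷ 1 = 3.0000.
SiO2 fraction = (3.0000 × 60.083) / 456.994 = 180.249/456.994 = 0.3944.

39.44 wt%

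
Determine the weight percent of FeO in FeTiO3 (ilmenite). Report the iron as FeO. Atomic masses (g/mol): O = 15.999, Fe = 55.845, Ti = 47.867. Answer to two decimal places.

M(FeTiO3) = 151.709 g/mol; M(FeO) = 71.844 g/mol.
Moles FeO per formula unit = 1 Fe ÷ 1 = 1.0000.
FeO fraction = (1.0000 × 71.844) / 151.709 = 71.844/151.709 = 0.4736.

47.36 wt%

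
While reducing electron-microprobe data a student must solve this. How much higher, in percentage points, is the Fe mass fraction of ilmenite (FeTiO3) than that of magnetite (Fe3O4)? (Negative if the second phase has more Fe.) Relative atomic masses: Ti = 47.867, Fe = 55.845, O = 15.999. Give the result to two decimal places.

M(FeTiO3) = 151.709 g/mol, so wt% Fe = 55.845/151.709 × 100 = 36.81%.
M(Fe3O4) = 231.531 g/mol, so wt% Fe = 167.535/231.531 × 100 = 72.36%.
36.81 − 72.36 = -35.55 pp.

-35.55 percentage points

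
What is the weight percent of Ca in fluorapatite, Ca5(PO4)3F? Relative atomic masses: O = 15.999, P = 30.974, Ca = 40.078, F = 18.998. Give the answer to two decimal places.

M(Ca5(PO4)3F) = 504.298 g/mol.
Ca contributes 5 × 40.078 = 200.390 g per mole.
200.390/504.298 = 0.3974 → 39.74%.

39.74 wt%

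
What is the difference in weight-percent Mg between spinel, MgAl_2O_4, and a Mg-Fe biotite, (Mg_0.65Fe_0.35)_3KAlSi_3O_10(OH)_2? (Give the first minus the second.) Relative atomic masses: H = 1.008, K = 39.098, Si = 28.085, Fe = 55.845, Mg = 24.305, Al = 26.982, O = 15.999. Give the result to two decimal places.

6.56 percentage points

M(MgAl_2O_4) = 142.265 g/mol, so wt% Mg = 24.305/142.265 × 100 = 17.08%.
M((Mg_0.65Fe_0.35)_3KAlSi_3O_10(OH)_2) = 450.371 g/mol, so wt% Mg = 47.395/450.371 × 100 = 10.52%.
17.08 − 10.52 = 6.56 pp.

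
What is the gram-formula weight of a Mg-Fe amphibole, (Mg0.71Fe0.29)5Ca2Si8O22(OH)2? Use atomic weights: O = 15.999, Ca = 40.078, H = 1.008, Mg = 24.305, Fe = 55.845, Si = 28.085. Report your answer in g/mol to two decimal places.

M = 3.55*24.305 + 1.45*55.845 + 2*40.078 + 8*28.085 + 24*15.999 + 2*1.008

858.09 g/mol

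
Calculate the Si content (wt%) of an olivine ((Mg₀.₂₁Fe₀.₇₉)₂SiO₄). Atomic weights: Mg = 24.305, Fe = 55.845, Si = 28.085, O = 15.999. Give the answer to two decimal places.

M((Mg₀.₂₁Fe₀.₇₉)₂SiO₄) = 190.524 g/mol.
Si contributes 1 × 28.085 = 28.085 g per mole.
28.085/190.524 = 0.1474 → 14.74%.

14.74 wt%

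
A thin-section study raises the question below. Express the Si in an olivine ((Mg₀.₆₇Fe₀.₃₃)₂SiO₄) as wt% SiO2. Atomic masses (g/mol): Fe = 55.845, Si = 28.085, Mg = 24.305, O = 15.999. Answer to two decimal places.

37.20 wt%

M((Mg₀.₆₇Fe₀.₃₃)₂SiO₄) = 161.507 g/mol; M(SiO2) = 60.083 g/mol.
Moles SiO2 per formula unit = 1 Si ÷ 1 = 1.0000.
SiO2 fraction = (1.0000 × 60.083) / 161.507 = 60.083/161.507 = 0.3720.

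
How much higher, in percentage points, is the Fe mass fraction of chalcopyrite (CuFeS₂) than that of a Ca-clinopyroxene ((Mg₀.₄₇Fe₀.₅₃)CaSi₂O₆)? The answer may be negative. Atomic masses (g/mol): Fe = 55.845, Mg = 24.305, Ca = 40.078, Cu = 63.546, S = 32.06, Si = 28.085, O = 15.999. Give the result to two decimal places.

17.74 percentage points

Fe in CuFeS₂: molar mass 183.511 g/mol; 1×55.845 = 55.845 g → 30.43 wt%.
Fe in (Mg₀.₄₇Fe₀.₅₃)CaSi₂O₆: molar mass 233.263 g/mol; 0.53×55.845 = 29.598 g → 12.69 wt%.
Difference = 30.43 − 12.69 = 17.74 percentage points.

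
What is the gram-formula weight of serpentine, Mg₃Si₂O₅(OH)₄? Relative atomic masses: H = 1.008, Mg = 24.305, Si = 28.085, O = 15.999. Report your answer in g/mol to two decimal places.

Mg: 3 × 24.305 = 72.9150
Si: 2 × 28.085 = 56.1700
O: 9 × 15.999 = 143.9910
H: 4 × 1.008 = 4.0320
Summing the contributions gives the formula mass.

277.11 g/mol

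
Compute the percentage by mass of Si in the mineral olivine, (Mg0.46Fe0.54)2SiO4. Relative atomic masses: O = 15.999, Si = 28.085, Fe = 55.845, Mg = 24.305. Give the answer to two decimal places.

Molar mass of (Mg0.46Fe0.54)2SiO4: 0.92×24.305 + 1.08×55.845 + 1×28.085 + 4×15.999 = 174.754 g/mol.
Mass of Si per formula unit: 1 × 28.085 = 28.085 g.
Weight fraction Si = 28.085 / 174.754 = 0.1607.

16.07 mass %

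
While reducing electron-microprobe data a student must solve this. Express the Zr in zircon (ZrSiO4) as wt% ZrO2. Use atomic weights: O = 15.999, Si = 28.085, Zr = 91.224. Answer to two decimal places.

67.22 wt%

Formula mass = 183.305 g/mol.
1 Zr → 1.0000 mol ZrO2 per formula unit; M(ZrO2) = 123.222, so ZrO2 mass = 123.222 g.
123.222/183.305 × 100 = 67.22 wt%.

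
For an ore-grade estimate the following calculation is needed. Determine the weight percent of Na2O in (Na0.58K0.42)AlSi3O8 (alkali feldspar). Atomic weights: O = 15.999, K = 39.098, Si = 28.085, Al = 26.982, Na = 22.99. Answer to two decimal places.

M((Na0.58K0.42)AlSi3O8) = 268.984 g/mol; M(Na2O) = 61.979 g/mol.
Moles Na2O per formula unit = 0.58 Na ÷ 2 = 0.2900.
Na2O fraction = (0.2900 × 61.979) / 268.984 = 17.974/268.984 = 0.0668.

6.68 wt%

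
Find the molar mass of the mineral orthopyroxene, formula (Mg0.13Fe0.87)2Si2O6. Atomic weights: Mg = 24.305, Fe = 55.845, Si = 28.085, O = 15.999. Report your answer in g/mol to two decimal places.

M = 0.26·24.305 + 1.74·55.845 + 2·28.085 + 6·15.999

255.65 g/mol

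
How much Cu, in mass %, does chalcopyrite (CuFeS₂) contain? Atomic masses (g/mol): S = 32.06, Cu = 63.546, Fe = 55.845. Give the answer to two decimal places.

34.63 mass %

Molar mass of CuFeS₂: 1·63.546 + 1·55.845 + 2·32.06 = 183.511 g/mol.
Mass of Cu per formula unit: 1 × 63.546 = 63.546 g.
Weight fraction Cu = 63.546 / 183.511 = 0.3463.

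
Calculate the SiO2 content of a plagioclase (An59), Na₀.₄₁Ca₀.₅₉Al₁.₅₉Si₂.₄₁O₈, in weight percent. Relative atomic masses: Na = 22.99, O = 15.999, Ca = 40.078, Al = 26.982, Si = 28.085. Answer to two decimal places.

Molar mass of Na₀.₄₁Ca₀.₅₉Al₁.₅₉Si₂.₄₁O₈ = 0.41·22.99 + 0.59·40.078 + 1.59·26.982 + 2.41·28.085 + 8·15.999 = 271.650 g/mol.
Each formula unit contains 2.41 Si, equivalent to 2.41/1 = 2.4100 mol SiO2.
M(SiO2) = 1×28.085 + 2×15.999 = 60.083 g/mol.
Mass of SiO2 per formula unit = 2.4100 × 60.083 = 144.800 g.
SiO2 wt% = 144.800 / 271.650 × 100 = 53.30%.

53.30 wt%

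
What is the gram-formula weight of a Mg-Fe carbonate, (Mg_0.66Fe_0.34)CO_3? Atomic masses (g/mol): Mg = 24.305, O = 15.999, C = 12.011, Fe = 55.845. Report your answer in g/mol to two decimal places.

The formula mass is the sum 0.66·24.305 + 0.34·55.845 + 1·12.011 + 3·15.999.

95.04 g/mol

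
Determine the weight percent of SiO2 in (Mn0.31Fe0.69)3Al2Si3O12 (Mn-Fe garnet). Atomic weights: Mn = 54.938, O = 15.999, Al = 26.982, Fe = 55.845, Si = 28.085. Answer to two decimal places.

M((Mn0.31Fe0.69)3Al2Si3O12) = 496.898 g/mol; M(SiO2) = 60.083 g/mol.
Moles SiO2 per formula unit = 3 Si ÷ 1 = 3.0000.
SiO2 fraction = (3.0000 × 60.083) / 496.898 = 180.249/496.898 = 0.3627.

36.27 wt%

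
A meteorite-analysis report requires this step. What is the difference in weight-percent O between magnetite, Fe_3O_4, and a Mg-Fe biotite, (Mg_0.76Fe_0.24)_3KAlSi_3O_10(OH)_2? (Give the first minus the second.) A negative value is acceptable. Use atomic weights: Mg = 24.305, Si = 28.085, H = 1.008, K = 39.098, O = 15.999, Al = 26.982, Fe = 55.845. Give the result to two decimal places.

First mineral: 63.996 g O in 231.531 g formula = 27.64 wt% O.
Second mineral: 191.988 g O in 439.963 g formula = 43.64 wt% O.
27.64% − 43.64% gives a difference of -16.00 percentage points.

-16.00 percentage points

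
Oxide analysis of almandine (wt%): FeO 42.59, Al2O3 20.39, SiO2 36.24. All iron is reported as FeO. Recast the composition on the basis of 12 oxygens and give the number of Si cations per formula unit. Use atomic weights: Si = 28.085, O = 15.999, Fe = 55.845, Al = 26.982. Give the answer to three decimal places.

3.017 Si apfu

42.59 wt% FeO ÷ 71.844 g/mol = 0.59281 mol, giving 0.59281 Fe and 0.59281 O.
20.39 wt% Al2O3 ÷ 101.961 g/mol = 0.19998 mol, giving 0.39996 Al and 0.59994 O.
36.24 wt% SiO2 ÷ 60.083 g/mol = 0.60317 mol, giving 0.60317 Si and 1.20634 O.
Oxygen sums to 2.39909; scaling by 12/2.39909 = 5.00190 puts the formula on 12 O.
Si: 0.60317 × 5.00190 = 3.017 atoms per formula unit.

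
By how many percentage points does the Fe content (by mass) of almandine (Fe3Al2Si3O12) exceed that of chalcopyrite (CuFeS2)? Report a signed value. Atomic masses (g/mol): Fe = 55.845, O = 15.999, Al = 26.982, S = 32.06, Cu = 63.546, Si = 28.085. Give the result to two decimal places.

Fe in Fe3Al2Si3O12: molar mass 497.742 g/mol; 3×55.845 = 167.535 g → 33.66 wt%.
Fe in CuFeS2: molar mass 183.511 g/mol; 1×55.845 = 55.845 g → 30.43 wt%.
Difference = 33.66 − 30.43 = 3.23 percentage points.

3.23 percentage points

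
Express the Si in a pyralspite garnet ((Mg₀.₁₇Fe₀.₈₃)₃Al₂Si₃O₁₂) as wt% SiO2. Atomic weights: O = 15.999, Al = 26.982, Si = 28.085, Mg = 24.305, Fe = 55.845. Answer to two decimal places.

M((Mg₀.₁₇Fe₀.₈₃)₃Al₂Si₃O₁₂) = 481.657 g/mol; M(SiO2) = 60.083 g/mol.
Moles SiO2 per formula unit = 3 Si ÷ 1 = 3.0000.
SiO2 fraction = (3.0000 × 60.083) / 481.657 = 180.249/481.657 = 0.3742.

37.42 wt%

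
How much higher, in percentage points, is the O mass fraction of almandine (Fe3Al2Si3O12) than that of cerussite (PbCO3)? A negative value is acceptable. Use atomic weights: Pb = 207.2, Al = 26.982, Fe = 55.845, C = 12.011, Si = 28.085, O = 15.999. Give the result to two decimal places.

M(Fe3Al2Si3O12) = 497.742 g/mol, so wt% O = 191.988/497.742 × 100 = 38.57%.
M(PbCO3) = 267.208 g/mol, so wt% O = 47.997/267.208 × 100 = 17.96%.
38.57 − 17.96 = 20.61 pp.

20.61 percentage points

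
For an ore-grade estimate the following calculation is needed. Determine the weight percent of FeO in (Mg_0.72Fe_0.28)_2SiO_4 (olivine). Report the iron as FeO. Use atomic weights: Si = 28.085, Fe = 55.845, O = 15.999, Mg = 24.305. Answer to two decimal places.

Molar mass of (Mg_0.72Fe_0.28)_2SiO_4 = 1.44×24.305 + 0.56×55.845 + 1×28.085 + 4×15.999 = 158.353 g/mol.
Each formula unit contains 0.56 Fe, equivalent to 0.56/1 = 0.5600 mol FeO.
M(FeO) = 1×55.845 + 1×15.999 = 71.844 g/mol.
Mass of FeO per formula unit = 0.5600 × 71.844 = 40.233 g.
FeO wt% = 40.233 / 158.353 × 100 = 25.41%.

25.41 wt%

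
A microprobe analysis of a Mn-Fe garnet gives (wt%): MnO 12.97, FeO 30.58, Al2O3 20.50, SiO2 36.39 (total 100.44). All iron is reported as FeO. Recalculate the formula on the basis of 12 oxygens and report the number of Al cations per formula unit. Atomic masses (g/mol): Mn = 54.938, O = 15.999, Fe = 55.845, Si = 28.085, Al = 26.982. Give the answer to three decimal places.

1.992 Al apfu

12.97 wt% MnO ÷ 70.937 g/mol = 0.18284 mol, giving 0.18284 Mn and 0.18284 O.
30.58 wt% FeO ÷ 71.844 g/mol = 0.42564 mol, giving 0.42564 Fe and 0.42564 O.
20.50 wt% Al2O3 ÷ 101.961 g/mol = 0.20106 mol, giving 0.40212 Al and 0.60318 O.
36.39 wt% SiO2 ÷ 60.083 g/mol = 0.60566 mol, giving 0.60566 Si and 1.21132 O.
Oxygen sums to 2.42298; scaling by 12/2.42298 = 4.95258 puts the formula on 12 O.
Al: 0.40212 × 4.95258 = 1.992 atoms per formula unit.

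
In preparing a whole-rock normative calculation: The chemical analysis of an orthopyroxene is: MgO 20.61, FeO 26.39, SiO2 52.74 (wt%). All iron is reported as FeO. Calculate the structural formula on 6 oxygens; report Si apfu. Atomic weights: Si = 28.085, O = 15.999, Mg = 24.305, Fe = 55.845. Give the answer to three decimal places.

MgO: 20.61/40.304 = 0.51136 mol → 0.51136 mol Mg, 0.51136 mol O.
FeO: 26.39/71.844 = 0.36732 mol → 0.36732 mol Fe, 0.36732 mol O.
SiO2: 52.74/60.083 = 0.87779 mol → 0.87779 mol Si, 1.75558 mol O.
Total oxygen = 2.63426 mol. Normalization factor = 6/2.63426 = 2.27768.
Si per 6 O = 0.87779 × 2.27768 = 1.999.

1.999 Si apfu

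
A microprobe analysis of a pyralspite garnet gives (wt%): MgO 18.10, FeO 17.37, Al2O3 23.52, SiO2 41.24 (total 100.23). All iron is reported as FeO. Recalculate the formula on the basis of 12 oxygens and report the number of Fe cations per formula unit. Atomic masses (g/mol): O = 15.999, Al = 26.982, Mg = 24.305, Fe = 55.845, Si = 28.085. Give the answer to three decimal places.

1.053 Fe apfu

18.10 wt% MgO ÷ 40.304 g/mol = 0.44909 mol, giving 0.44909 Mg and 0.44909 O.
17.37 wt% FeO ÷ 71.844 g/mol = 0.24177 mol, giving 0.24177 Fe and 0.24177 O.
23.52 wt% Al2O3 ÷ 101.961 g/mol = 0.23068 mol, giving 0.46136 Al and 0.69204 O.
41.24 wt% SiO2 ÷ 60.083 g/mol = 0.68638 mol, giving 0.68638 Si and 1.37276 O.
Oxygen sums to 2.75566; scaling by 12/2.75566 = 4.35467 puts the formula on 12 O.
Fe: 0.24177 × 4.35467 = 1.053 atoms per formula unit.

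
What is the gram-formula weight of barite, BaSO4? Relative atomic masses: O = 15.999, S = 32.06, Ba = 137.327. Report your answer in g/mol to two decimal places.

233.38 g/mol

M = 1×137.327 + 1×32.06 + 4×15.999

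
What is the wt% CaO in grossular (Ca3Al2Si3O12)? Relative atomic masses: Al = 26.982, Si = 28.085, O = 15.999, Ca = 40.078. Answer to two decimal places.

Molar mass of Ca3Al2Si3O12 = 3*40.078 + 2*26.982 + 3*28.085 + 12*15.999 = 450.441 g/mol.
Each formula unit contains 3 Ca, equivalent to 3/1 = 3.0000 mol CaO.
M(CaO) = 1×40.078 + 1×15.999 = 56.077 g/mol.
Mass of CaO per formula unit = 3.0000 × 56.077 = 168.231 g.
CaO wt% = 168.231 / 450.441 × 100 = 37.35%.

37.35 wt%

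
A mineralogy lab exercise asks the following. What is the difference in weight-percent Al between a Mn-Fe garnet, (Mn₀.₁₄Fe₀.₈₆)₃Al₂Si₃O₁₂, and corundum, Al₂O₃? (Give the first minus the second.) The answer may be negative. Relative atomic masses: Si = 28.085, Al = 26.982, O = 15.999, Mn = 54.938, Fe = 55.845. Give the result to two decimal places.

M((Mn₀.₁₄Fe₀.₈₆)₃Al₂Si₃O₁₂) = 497.361 g/mol, so wt% Al = 53.964/497.361 × 100 = 10.85%.
M(Al₂O₃) = 101.961 g/mol, so wt% Al = 53.964/101.961 × 100 = 52.93%.
10.85 − 52.93 = -42.08 pp.

-42.08 percentage points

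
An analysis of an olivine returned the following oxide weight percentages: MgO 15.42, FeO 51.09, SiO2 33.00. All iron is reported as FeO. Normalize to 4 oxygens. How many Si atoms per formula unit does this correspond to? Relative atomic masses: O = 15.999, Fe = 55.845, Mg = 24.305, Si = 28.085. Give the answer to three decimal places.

MgO: 15.42/40.304 = 0.38259 mol → 0.38259 mol Mg, 0.38259 mol O.
FeO: 51.09/71.844 = 0.71112 mol → 0.71112 mol Fe, 0.71112 mol O.
SiO2: 33.00/60.083 = 0.54924 mol → 0.54924 mol Si, 1.09848 mol O.
Total oxygen = 2.19219 mol. Normalization factor = 4/2.19219 = 1.82466.
Si per 4 O = 0.54924 × 1.82466 = 1.002.

1.002 Si apfu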